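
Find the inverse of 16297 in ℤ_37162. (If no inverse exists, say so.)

8599

Run Euclid on (37162, 16297):
37162 = 2*16297 + 4568
16297 = 3*4568 + 2593
4568 = 1*2593 + 1975
2593 = 1*1975 + 618
1975 = 3*618 + 121
618 = 5*121 + 13
121 = 9*13 + 4
13 = 3*4 + 1
4 = 4*1 + 0
gcd = 1, so the inverse exists. Back-substitute:
1 = 13 − 3·4
1 = −3·121 + 28·13
1 = 28·618 − 143·121
1 = −143·1975 + 457·618
1 = 457·2593 − 600·1975
1 = −600·4568 + 1057·2593
1 = 1057·16297 − 3771·4568
1 = −3771·37162 + 8599·16297
So 16297·8599 ≡ 1 (mod 37162).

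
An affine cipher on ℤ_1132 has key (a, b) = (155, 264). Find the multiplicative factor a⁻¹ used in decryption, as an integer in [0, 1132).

891

Run Euclid on (1132, 155):
1132 = 7*155 + 47
155 = 3*47 + 14
47 = 3*14 + 5
14 = 2*5 + 4
5 = 1*4 + 1
4 = 4*1 + 0
gcd = 1, so the inverse exists. Back-substitute:
1 = 5 − 4
1 = −14 + 3·5
1 = 3·47 − 10·14
1 = −10·155 + 33·47
1 = 33·1132 − 241·155
So 155·(-241) ≡ 1 (mod 1132), and -241 ≡ 891 (mod 1132).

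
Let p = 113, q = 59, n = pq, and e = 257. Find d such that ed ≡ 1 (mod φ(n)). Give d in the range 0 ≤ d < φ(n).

φ(n) = (p−1)(q−1) = 112·58 = 6496.
Need d with 257·d ≡ 1 (mod 6496). Apply the extended Euclidean algorithm:
6496 = 25*257 + 71
257 = 3*71 + 44
71 = 1*44 + 27
44 = 1*27 + 17
27 = 1*17 + 10
17 = 1*10 + 7
10 = 1*7 + 3
7 = 2*3 + 1
3 = 3*1 + 0
Back-substitute:
1 = 7 − 2·3
1 = −2·10 + 3·7
1 = 3·17 − 5·10
1 = −5·27 + 8·17
1 = 8·44 − 13·27
1 = −13·71 + 21·44
1 = 21·257 − 76·71
1 = −76·6496 + 1921·257
So 257·1921 ≡ 1 (mod 6496), hence d = 1921.

1921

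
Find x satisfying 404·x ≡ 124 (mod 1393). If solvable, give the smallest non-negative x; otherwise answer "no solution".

883

First find gcd(404, 1393):
1393 = 3×404 + 181
404 = 2×181 + 42
181 = 4×42 + 13
42 = 3×13 + 3
13 = 4×3 + 1
3 = 3×1 + 0
gcd = 1, so a unique solution mod 1393 exists.
Back-substitute for the Bézout coefficients:
1 = 13 − 4·3
1 = −4·42 + 13·13
1 = 13·181 − 56·42
1 = −56·404 + 125·181
1 = 125·1393 − 431·404
So 404·(-431) ≡ 1 (mod 1393), giving 404⁻¹ ≡ 962.
x ≡ 404⁻¹·124 ≡ 962·124 ≡ 883 (mod 1393).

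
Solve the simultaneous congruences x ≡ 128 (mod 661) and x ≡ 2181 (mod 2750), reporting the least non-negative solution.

411931

Write x = 128 + 661·k. Then 661·k ≡ 2181 − 128 ≡ 2053 (mod 2750).
Need 661⁻¹ mod 2750. Extended Euclid on (2750, 661):
2750 = 4×661 + 106
661 = 6×106 + 25
106 = 4×25 + 6
25 = 4×6 + 1
6 = 6×1 + 0
Back-substitute:
1 = 25 − 4·6
1 = −4·106 + 17·25
1 = 17·661 − 106·106
1 = −106·2750 + 441·661
661⁻¹ ≡ 441 (mod 2750), so k ≡ 441·2053 ≡ 623 (mod 2750).
x = 128 + 661·623 = 411931.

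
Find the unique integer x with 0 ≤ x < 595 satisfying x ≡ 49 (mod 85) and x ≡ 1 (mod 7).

Write x = 49 + 85·k. Then 85·k ≡ 1 − 49 ≡ 1 (mod 7).
Need 85⁻¹ mod 7. Extended Euclid on (7, 1):
7 = 7×1 + 0
85⁻¹ ≡ 1 (mod 7), so k ≡ 1·1 ≡ 1 (mod 7).
x = 49 + 85·1 = 134.

134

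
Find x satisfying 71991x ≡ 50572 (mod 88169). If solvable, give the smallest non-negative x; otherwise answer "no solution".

86084

First find gcd(71991, 88169):
88169 = 1*71991 + 16178
71991 = 4*16178 + 7279
16178 = 2*7279 + 1620
7279 = 4*1620 + 799
1620 = 2*799 + 22
799 = 36*22 + 7
22 = 3*7 + 1
7 = 7*1 + 0
gcd = 1, so a unique solution mod 88169 exists.
Back-substitute for the Bézout coefficients:
1 = 22 − 3·7
1 = −3·799 + 109·22
1 = 109·1620 − 221·799
1 = −221·7279 + 993·1620
1 = 993·16178 − 2207·7279
1 = −2207·71991 + 9821·16178
1 = 9821·88169 − 12028·71991
So 71991·(-12028) ≡ 1 (mod 88169), giving 71991⁻¹ ≡ 76141.
x ≡ 71991⁻¹·50572 ≡ 76141·50572 ≡ 86084 (mod 88169).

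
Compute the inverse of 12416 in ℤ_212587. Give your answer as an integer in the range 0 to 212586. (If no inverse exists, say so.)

Run Euclid on (212587, 12416):
212587 = 17×12416 + 1515
12416 = 8×1515 + 296
1515 = 5×296 + 35
296 = 8×35 + 16
35 = 2×16 + 3
16 = 5×3 + 1
3 = 3×1 + 0
The gcd is 1. Working backward:
1 = 16 − 5·3
1 = −5·35 + 11·16
1 = 11·296 − 93·35
1 = −93·1515 + 476·296
1 = 476·12416 − 3901·1515
1 = −3901·212587 + 66793·12416
So 12416·66793 ≡ 1 (mod 212587).

66793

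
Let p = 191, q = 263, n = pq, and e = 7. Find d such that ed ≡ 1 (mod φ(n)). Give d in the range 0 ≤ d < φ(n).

14223

φ(n) = (p−1)(q−1) = 190·262 = 49780.
Need d with 7·d ≡ 1 (mod 49780). Apply the extended Euclidean algorithm:
49780 = 7111*7 + 3
7 = 2*3 + 1
3 = 3*1 + 0
Back-substitute:
1 = 7 − 2·3
1 = −2·49780 + 14223·7
So 7·14223 ≡ 1 (mod 49780), hence d = 14223.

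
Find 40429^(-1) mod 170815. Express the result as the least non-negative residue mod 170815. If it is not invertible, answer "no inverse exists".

131129

gcd(170815, 40429) by repeated division:
170815 = 4*40429 + 9099
40429 = 4*9099 + 4033
9099 = 2*4033 + 1033
4033 = 3*1033 + 934
1033 = 1*934 + 99
934 = 9*99 + 43
99 = 2*43 + 13
43 = 3*13 + 4
13 = 3*4 + 1
4 = 4*1 + 0
gcd = 1, so the inverse exists. Back-substitute:
1 = 13 − 3·4
1 = −3·43 + 10·13
1 = 10·99 − 23·43
1 = −23·934 + 217·99
1 = 217·1033 − 240·934
1 = −240·4033 + 937·1033
1 = 937·9099 − 2114·4033
1 = −2114·40429 + 9393·9099
1 = 9393·170815 − 39686·40429
Hence 40429⁻¹ ≡ -39686 ≡ 131129 (mod 170815).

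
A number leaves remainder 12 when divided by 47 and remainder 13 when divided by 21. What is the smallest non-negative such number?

Write x = 12 + 47·k. Then 47·k ≡ 13 − 12 ≡ 1 (mod 21).
Need 47⁻¹ mod 21. Extended Euclid on (21, 5):
21 = 4×5 + 1
5 = 5×1 + 0
Back-substitute:
1 = 21 − 4·5
47⁻¹ ≡ 17 (mod 21), so k ≡ 17·1 ≡ 17 (mod 21).
x = 12 + 47·17 = 811.

811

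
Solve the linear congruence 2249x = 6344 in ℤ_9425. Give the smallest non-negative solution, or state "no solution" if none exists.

556

First find gcd(2249, 9425):
9425 = 4×2249 + 429
2249 = 5×429 + 104
429 = 4×104 + 13
104 = 8×13 + 0
gcd = 13 and 13 | 6344, so solutions exist. Divide through by 13: 173x ≡ 488 (mod 725).
Now find 173⁻¹ mod 725:
725 = 4×173 + 33
173 = 5×33 + 8
33 = 4×8 + 1
8 = 8×1 + 0
Back-substitute:
1 = 33 − 4·8
1 = −4·173 + 21·33
1 = 21·725 − 88·173
So 173·(-88) ≡ 1 (mod 725), i.e. 173⁻¹ ≡ 637.
Then x ≡ 637·488 ≡ 556 (mod 725); the smallest non-negative solution is x = 556.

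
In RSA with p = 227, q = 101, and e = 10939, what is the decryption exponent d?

1659

φ(n) = (p−1)(q−1) = 226·100 = 22600.
Need d with 10939·d ≡ 1 (mod 22600). Apply the extended Euclidean algorithm:
22600 = 2×10939 + 722
10939 = 15×722 + 109
722 = 6×109 + 68
109 = 1×68 + 41
68 = 1×41 + 27
41 = 1×27 + 14
27 = 1×14 + 13
14 = 1×13 + 1
13 = 13×1 + 0
Back-substitute:
1 = 14 − 13
1 = −27 + 2·14
1 = 2·41 − 3·27
1 = −3·68 + 5·41
1 = 5·109 − 8·68
1 = −8·722 + 53·109
1 = 53·10939 − 803·722
1 = −803·22600 + 1659·10939
So 10939·1659 ≡ 1 (mod 22600), hence d = 1659.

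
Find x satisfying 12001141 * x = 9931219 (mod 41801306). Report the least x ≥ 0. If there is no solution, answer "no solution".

7819787

First find gcd(12001141, 41801306):
41801306 = 3×12001141 + 5797883
12001141 = 2×5797883 + 405375
5797883 = 14×405375 + 122633
405375 = 3×122633 + 37476
122633 = 3×37476 + 10205
37476 = 3×10205 + 6861
10205 = 1×6861 + 3344
6861 = 2×3344 + 173
3344 = 19×173 + 57
173 = 3×57 + 2
57 = 28×2 + 1
2 = 2×1 + 0
gcd = 1, so a unique solution mod 41801306 exists.
Back-substitute for the Bézout coefficients:
1 = 57 − 28·2
1 = −28·173 + 85·57
1 = 85·3344 − 1643·173
1 = −1643·6861 + 3371·3344
1 = 3371·10205 − 5014·6861
1 = −5014·37476 + 18413·10205
1 = 18413·122633 − 60253·37476
1 = −60253·405375 + 199172·122633
1 = 199172·5797883 − 2848661·405375
1 = −2848661·12001141 + 5896494·5797883
1 = 5896494·41801306 − 20538143·12001141
So 12001141·(-20538143) ≡ 1 (mod 41801306), giving 12001141⁻¹ ≡ 21263163.
x ≡ 12001141⁻¹·9931219 ≡ 21263163·9931219 ≡ 7819787 (mod 41801306).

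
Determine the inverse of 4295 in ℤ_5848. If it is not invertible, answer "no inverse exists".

Extended Euclidean algorithm:
5848 = 1*4295 + 1553
4295 = 2*1553 + 1189
1553 = 1*1189 + 364
1189 = 3*364 + 97
364 = 3*97 + 73
97 = 1*73 + 24
73 = 3*24 + 1
24 = 24*1 + 0
gcd = 1, so the inverse exists. Back-substitute:
1 = 73 − 3·24
1 = −3·97 + 4·73
1 = 4·364 − 15·97
1 = −15·1189 + 49·364
1 = 49·1553 − 64·1189
1 = −64·4295 + 177·1553
1 = 177·5848 − 241·4295
So 4295·(-241) ≡ 1 (mod 5848), and -241 ≡ 5607 (mod 5848).

5607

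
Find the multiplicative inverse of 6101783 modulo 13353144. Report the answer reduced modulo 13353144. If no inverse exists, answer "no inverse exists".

1895135

Apply the Euclidean algorithm to 13353144 and 6101783:
13353144 = 2×6101783 + 1149578
6101783 = 5×1149578 + 353893
1149578 = 3×353893 + 87899
353893 = 4×87899 + 2297
87899 = 38×2297 + 613
2297 = 3×613 + 458
613 = 1×458 + 155
458 = 2×155 + 148
155 = 1×148 + 7
148 = 21×7 + 1
7 = 7×1 + 0
Since gcd(6101783, 13353144) = 1, back-substitute to write 1 as a combination:
1 = 148 − 21·7
1 = −21·155 + 22·148
1 = 22·458 − 65·155
1 = −65·613 + 87·458
1 = 87·2297 − 326·613
1 = −326·87899 + 12475·2297
1 = 12475·353893 − 50226·87899
1 = −50226·1149578 + 163153·353893
1 = 163153·6101783 − 865991·1149578
1 = −865991·13353144 + 1895135·6101783
So 6101783·1895135 ≡ 1 (mod 13353144).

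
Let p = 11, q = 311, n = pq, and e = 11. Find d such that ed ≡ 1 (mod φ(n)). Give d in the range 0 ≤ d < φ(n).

1691

φ(n) = (p−1)(q−1) = 10·310 = 3100.
Need d with 11·d ≡ 1 (mod 3100). Apply the extended Euclidean algorithm:
3100 = 281·11 + 9
11 = 1·9 + 2
9 = 4·2 + 1
2 = 2·1 + 0
Back-substitute:
1 = 9 − 4·2
1 = −4·11 + 5·9
1 = 5·3100 − 1409·11
So 11·(-1409) ≡ 1 (mod 3100), hence d ≡ -1409 ≡ 1691 (mod 3100).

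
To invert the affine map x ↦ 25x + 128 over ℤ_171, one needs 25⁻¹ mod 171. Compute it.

Run Euclid on (171, 25):
171 = 6×25 + 21
25 = 1×21 + 4
21 = 5×4 + 1
4 = 4×1 + 0
The gcd is 1. Working backward:
1 = 21 − 5·4
1 = −5·25 + 6·21
1 = 6·171 − 41·25
Hence 25⁻¹ ≡ -41 ≡ 130 (mod 171).

130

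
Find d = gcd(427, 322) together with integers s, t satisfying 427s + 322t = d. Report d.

Apply Euclid's algorithm to 427 and 322:
427 = 1·322 + 105
322 = 3·105 + 7
105 = 15·7 + 0
gcd(427, 322) = 7.
Express as a combination:
7 = 322 − 3·105
7 = −3·427 + 4·322
So 7 = (-3)·427 + (4)·322.

7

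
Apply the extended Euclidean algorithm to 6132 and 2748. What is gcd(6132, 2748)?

Euclidean algorithm:
6132 = 2·2748 + 636
2748 = 4·636 + 204
636 = 3·204 + 24
204 = 8·24 + 12
24 = 2·12 + 0
gcd(6132, 2748) = 12.
Back-substituting:
12 = 204 − 8·24
12 = −8·636 + 25·204
12 = 25·2748 − 108·636
12 = −108·6132 + 241·2748
So 12 = (-108)·6132 + (241)·2748.

12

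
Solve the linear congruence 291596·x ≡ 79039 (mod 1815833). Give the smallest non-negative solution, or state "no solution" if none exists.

First find gcd(291596, 1815833):
1815833 = 6*291596 + 66257
291596 = 4*66257 + 26568
66257 = 2*26568 + 13121
26568 = 2*13121 + 326
13121 = 40*326 + 81
326 = 4*81 + 2
81 = 40*2 + 1
2 = 2*1 + 0
gcd = 1, so a unique solution mod 1815833 exists.
Back-substitute for the Bézout coefficients:
1 = 81 − 40·2
1 = −40·326 + 161·81
1 = 161·13121 − 6480·326
1 = −6480·26568 + 13121·13121
1 = 13121·66257 − 32722·26568
1 = −32722·291596 + 144009·66257
1 = 144009·1815833 − 896776·291596
So 291596·(-896776) ≡ 1 (mod 1815833), giving 291596⁻¹ ≡ 919057.
x ≡ 291596⁻¹·79039 ≡ 919057·79039 ≡ 762891 (mod 1815833).

762891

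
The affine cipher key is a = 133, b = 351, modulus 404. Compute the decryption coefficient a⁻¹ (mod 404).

Apply the Euclidean algorithm to 404 and 133:
404 = 3*133 + 5
133 = 26*5 + 3
5 = 1*3 + 2
3 = 1*2 + 1
2 = 2*1 + 0
gcd = 1, so the inverse exists. Back-substitute:
1 = 3 − 2
1 = −5 + 2·3
1 = 2·133 − 53·5
1 = −53·404 + 161·133
So 133·161 ≡ 1 (mod 404).

161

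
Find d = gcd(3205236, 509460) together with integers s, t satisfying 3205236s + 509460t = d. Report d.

Apply Euclid's algorithm to 3205236 and 509460:
3205236 = 6·509460 + 148476
509460 = 3·148476 + 64032
148476 = 2·64032 + 20412
64032 = 3·20412 + 2796
20412 = 7·2796 + 840
2796 = 3·840 + 276
840 = 3·276 + 12
276 = 23·12 + 0
gcd(3205236, 509460) = 12.
Back-substituting:
12 = 840 − 3·276
12 = −3·2796 + 10·840
12 = 10·20412 − 73·2796
12 = −73·64032 + 229·20412
12 = 229·148476 − 531·64032
12 = −531·509460 + 1822·148476
12 = 1822·3205236 − 11463·509460
So 12 = (1822)·3205236 + (-11463)·509460.

12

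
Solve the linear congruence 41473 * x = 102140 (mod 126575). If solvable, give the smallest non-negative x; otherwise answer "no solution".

32030

First find gcd(41473, 126575):
126575 = 3·41473 + 2156
41473 = 19·2156 + 509
2156 = 4·509 + 120
509 = 4·120 + 29
120 = 4·29 + 4
29 = 7·4 + 1
4 = 4·1 + 0
gcd = 1, so a unique solution mod 126575 exists.
Back-substitute for the Bézout coefficients:
1 = 29 − 7·4
1 = −7·120 + 29·29
1 = 29·509 − 123·120
1 = −123·2156 + 521·509
1 = 521·41473 − 10022·2156
1 = −10022·126575 + 30587·41473
So 41473·(30587) ≡ 1 (mod 126575), giving 41473⁻¹ ≡ 30587.
x ≡ 41473⁻¹·102140 ≡ 30587·102140 ≡ 32030 (mod 126575).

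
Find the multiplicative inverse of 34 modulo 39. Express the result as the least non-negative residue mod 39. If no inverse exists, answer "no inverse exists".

31

Extended Euclidean algorithm:
39 = 1×34 + 5
34 = 6×5 + 4
5 = 1×4 + 1
4 = 4×1 + 0
Since gcd(34, 39) = 1, back-substitute to write 1 as a combination:
1 = 5 − 4
1 = −34 + 7·5
1 = 7·39 − 8·34
Thus 34·(-8) ≡ 1 (mod 39); reducing, -8 mod 39 = 31.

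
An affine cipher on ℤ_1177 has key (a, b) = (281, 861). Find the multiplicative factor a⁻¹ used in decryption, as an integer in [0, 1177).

gcd(1177, 281) by repeated division:
1177 = 4*281 + 53
281 = 5*53 + 16
53 = 3*16 + 5
16 = 3*5 + 1
5 = 5*1 + 0
The gcd is 1. Working backward:
1 = 16 − 3·5
1 = −3·53 + 10·16
1 = 10·281 − 53·53
1 = −53·1177 + 222·281
So 281·222 ≡ 1 (mod 1177).

222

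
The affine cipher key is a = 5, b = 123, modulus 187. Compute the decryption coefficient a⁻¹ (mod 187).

75

gcd(187, 5) by repeated division:
187 = 37·5 + 2
5 = 2·2 + 1
2 = 2·1 + 0
gcd = 1, so the inverse exists. Back-substitute:
1 = 5 − 2·2
1 = −2·187 + 75·5
So 5·75 ≡ 1 (mod 187).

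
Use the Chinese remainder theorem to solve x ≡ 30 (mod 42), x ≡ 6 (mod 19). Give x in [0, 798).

Write x = 30 + 42·k. Then 42·k ≡ 6 − 30 ≡ 14 (mod 19).
Need 42⁻¹ mod 19. Extended Euclid on (19, 4):
19 = 4·4 + 3
4 = 1·3 + 1
3 = 3·1 + 0
Back-substitute:
1 = 4 − 3
1 = −19 + 5·4
42⁻¹ ≡ 5 (mod 19), so k ≡ 5·14 ≡ 13 (mod 19).
x = 30 + 42·13 = 576.

576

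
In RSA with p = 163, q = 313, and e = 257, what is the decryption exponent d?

24977

φ(n) = (p−1)(q−1) = 162·312 = 50544.
Need d with 257·d ≡ 1 (mod 50544). Apply the extended Euclidean algorithm:
50544 = 196·257 + 172
257 = 1·172 + 85
172 = 2·85 + 2
85 = 42·2 + 1
2 = 2·1 + 0
Back-substitute:
1 = 85 − 42·2
1 = −42·172 + 85·85
1 = 85·257 − 127·172
1 = −127·50544 + 24977·257
So 257·24977 ≡ 1 (mod 50544), hence d = 24977.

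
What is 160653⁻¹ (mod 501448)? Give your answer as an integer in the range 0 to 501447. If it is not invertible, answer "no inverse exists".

344805

Run Euclid on (501448, 160653):
501448 = 3×160653 + 19489
160653 = 8×19489 + 4741
19489 = 4×4741 + 525
4741 = 9×525 + 16
525 = 32×16 + 13
16 = 1×13 + 3
13 = 4×3 + 1
3 = 3×1 + 0
The gcd is 1. Working backward:
1 = 13 − 4·3
1 = −4·16 + 5·13
1 = 5·525 − 164·16
1 = −164·4741 + 1481·525
1 = 1481·19489 − 6088·4741
1 = −6088·160653 + 50185·19489
1 = 50185·501448 − 156643·160653
Hence 160653⁻¹ ≡ -156643 ≡ 344805 (mod 501448).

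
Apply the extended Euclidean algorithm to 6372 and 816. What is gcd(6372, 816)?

12

Apply Euclid's algorithm to 6372 and 816:
6372 = 7·816 + 660
816 = 1·660 + 156
660 = 4·156 + 36
156 = 4·36 + 12
36 = 3·12 + 0
gcd(6372, 816) = 12.
Working backward:
12 = 156 − 4·36
12 = −4·660 + 17·156
12 = 17·816 − 21·660
12 = −21·6372 + 164·816
So 12 = (-21)·6372 + (164)·816.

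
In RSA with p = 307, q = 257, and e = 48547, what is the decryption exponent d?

φ(n) = (p−1)(q−1) = 306·256 = 78336.
Need d with 48547·d ≡ 1 (mod 78336). Apply the extended Euclidean algorithm:
78336 = 1×48547 + 29789
48547 = 1×29789 + 18758
29789 = 1×18758 + 11031
18758 = 1×11031 + 7727
11031 = 1×7727 + 3304
7727 = 2×3304 + 1119
3304 = 2×1119 + 1066
1119 = 1×1066 + 53
1066 = 20×53 + 6
53 = 8×6 + 5
6 = 1×5 + 1
5 = 5×1 + 0
Back-substitute:
1 = 6 − 5
1 = −53 + 9·6
1 = 9·1066 − 181·53
1 = −181·1119 + 190·1066
1 = 190·3304 − 561·1119
1 = −561·7727 + 1312·3304
1 = 1312·11031 − 1873·7727
1 = −1873·18758 + 3185·11031
1 = 3185·29789 − 5058·18758
1 = −5058·48547 + 8243·29789
1 = 8243·78336 − 13301·48547
So 48547·(-13301) ≡ 1 (mod 78336), hence d ≡ -13301 ≡ 65035 (mod 78336).

65035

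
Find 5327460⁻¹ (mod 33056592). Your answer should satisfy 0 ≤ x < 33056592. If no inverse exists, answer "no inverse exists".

no inverse exists

Euclidean algorithm on 33056592, 5327460:
33056592 = 6×5327460 + 1091832
5327460 = 4×1091832 + 960132
1091832 = 1×960132 + 131700
960132 = 7×131700 + 38232
131700 = 3×38232 + 17004
38232 = 2×17004 + 4224
17004 = 4×4224 + 108
4224 = 39×108 + 12
108 = 9×12 + 0
gcd(5327460, 33056592) = 12 ≠ 1, so 5327460 has no multiplicative inverse modulo 33056592.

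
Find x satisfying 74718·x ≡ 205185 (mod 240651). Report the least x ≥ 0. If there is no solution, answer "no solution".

no solution

gcd(74718, 240651):
240651 = 3·74718 + 16497
74718 = 4·16497 + 8730
16497 = 1·8730 + 7767
8730 = 1·7767 + 963
7767 = 8·963 + 63
963 = 15·63 + 18
63 = 3·18 + 9
18 = 2·9 + 0
gcd = 9, but 9 ∤ 205185, so the congruence has no solution.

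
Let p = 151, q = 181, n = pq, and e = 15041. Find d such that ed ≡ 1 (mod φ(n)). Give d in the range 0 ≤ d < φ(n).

φ(n) = (p−1)(q−1) = 150·180 = 27000.
Need d with 15041·d ≡ 1 (mod 27000). Apply the extended Euclidean algorithm:
27000 = 1*15041 + 11959
15041 = 1*11959 + 3082
11959 = 3*3082 + 2713
3082 = 1*2713 + 369
2713 = 7*369 + 130
369 = 2*130 + 109
130 = 1*109 + 21
109 = 5*21 + 4
21 = 5*4 + 1
4 = 4*1 + 0
Back-substitute:
1 = 21 − 5·4
1 = −5·109 + 26·21
1 = 26·130 − 31·109
1 = −31·369 + 88·130
1 = 88·2713 − 647·369
1 = −647·3082 + 735·2713
1 = 735·11959 − 2852·3082
1 = −2852·15041 + 3587·11959
1 = 3587·27000 − 6439·15041
So 15041·(-6439) ≡ 1 (mod 27000), hence d ≡ -6439 ≡ 20561 (mod 27000).

20561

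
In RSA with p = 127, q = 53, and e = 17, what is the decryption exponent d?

4625

φ(n) = (p−1)(q−1) = 126·52 = 6552.
Need d with 17·d ≡ 1 (mod 6552). Apply the extended Euclidean algorithm:
6552 = 385*17 + 7
17 = 2*7 + 3
7 = 2*3 + 1
3 = 3*1 + 0
Back-substitute:
1 = 7 − 2·3
1 = −2·17 + 5·7
1 = 5·6552 − 1927·17
So 17·(-1927) ≡ 1 (mod 6552), hence d ≡ -1927 ≡ 4625 (mod 6552).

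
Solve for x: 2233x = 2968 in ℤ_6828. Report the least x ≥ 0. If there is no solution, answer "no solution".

First find gcd(2233, 6828):
6828 = 3×2233 + 129
2233 = 17×129 + 40
129 = 3×40 + 9
40 = 4×9 + 4
9 = 2×4 + 1
4 = 4×1 + 0
gcd = 1, so a unique solution mod 6828 exists.
Back-substitute for the Bézout coefficients:
1 = 9 − 2·4
1 = −2·40 + 9·9
1 = 9·129 − 29·40
1 = −29·2233 + 502·129
1 = 502·6828 − 1535·2233
So 2233·(-1535) ≡ 1 (mod 6828), giving 2233⁻¹ ≡ 5293.
x ≡ 2233⁻¹·2968 ≡ 5293·2968 ≡ 5224 (mod 6828).

5224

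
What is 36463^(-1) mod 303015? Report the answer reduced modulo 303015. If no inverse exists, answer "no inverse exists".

Run Euclid on (303015, 36463):
303015 = 8·36463 + 11311
36463 = 3·11311 + 2530
11311 = 4·2530 + 1191
2530 = 2·1191 + 148
1191 = 8·148 + 7
148 = 21·7 + 1
7 = 7·1 + 0
The gcd is 1. Working backward:
1 = 148 − 21·7
1 = −21·1191 + 169·148
1 = 169·2530 − 359·1191
1 = −359·11311 + 1605·2530
1 = 1605·36463 − 5174·11311
1 = −5174·303015 + 42997·36463
So 36463·42997 ≡ 1 (mod 303015).

42997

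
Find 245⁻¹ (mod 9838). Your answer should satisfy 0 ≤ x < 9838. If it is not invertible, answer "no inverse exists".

2329

Run Euclid on (9838, 245):
9838 = 40*245 + 38
245 = 6*38 + 17
38 = 2*17 + 4
17 = 4*4 + 1
4 = 4*1 + 0
Since gcd(245, 9838) = 1, back-substitute to write 1 as a combination:
1 = 17 − 4·4
1 = −4·38 + 9·17
1 = 9·245 − 58·38
1 = −58·9838 + 2329·245
So 245·2329 ≡ 1 (mod 9838).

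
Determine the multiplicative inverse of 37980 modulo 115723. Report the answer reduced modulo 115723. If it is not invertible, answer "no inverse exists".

27584

Extended Euclidean algorithm:
115723 = 3×37980 + 1783
37980 = 21×1783 + 537
1783 = 3×537 + 172
537 = 3×172 + 21
172 = 8×21 + 4
21 = 5×4 + 1
4 = 4×1 + 0
gcd = 1, so the inverse exists. Back-substitute:
1 = 21 − 5·4
1 = −5·172 + 41·21
1 = 41·537 − 128·172
1 = −128·1783 + 425·537
1 = 425·37980 − 9053·1783
1 = −9053·115723 + 27584·37980
So 37980·27584 ≡ 1 (mod 115723).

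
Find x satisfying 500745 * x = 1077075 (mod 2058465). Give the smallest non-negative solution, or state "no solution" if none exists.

54236

First find gcd(500745, 2058465):
2058465 = 4×500745 + 55485
500745 = 9×55485 + 1380
55485 = 40×1380 + 285
1380 = 4×285 + 240
285 = 1×240 + 45
240 = 5×45 + 15
45 = 3×15 + 0
gcd = 15 and 15 | 1077075, so solutions exist. Divide through by 15: 33383x ≡ 71805 (mod 137231).
Now find 33383⁻¹ mod 137231:
137231 = 4×33383 + 3699
33383 = 9×3699 + 92
3699 = 40×92 + 19
92 = 4×19 + 16
19 = 1×16 + 3
16 = 5×3 + 1
3 = 3×1 + 0
Back-substitute:
1 = 16 − 5·3
1 = −5·19 + 6·16
1 = 6·92 − 29·19
1 = −29·3699 + 1166·92
1 = 1166·33383 − 10523·3699
1 = −10523·137231 + 43258·33383
So 33383⁻¹ ≡ 43258 (mod 137231).
Then x ≡ 43258·71805 ≡ 54236 (mod 137231); the smallest non-negative solution is x = 54236.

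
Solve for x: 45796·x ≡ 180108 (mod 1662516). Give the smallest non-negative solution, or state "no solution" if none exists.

First find gcd(45796, 1662516):
1662516 = 36*45796 + 13860
45796 = 3*13860 + 4216
13860 = 3*4216 + 1212
4216 = 3*1212 + 580
1212 = 2*580 + 52
580 = 11*52 + 8
52 = 6*8 + 4
8 = 2*4 + 0
gcd = 4 and 4 | 180108, so solutions exist. Divide through by 4: 11449x ≡ 45027 (mod 415629).
Now find 11449⁻¹ mod 415629:
415629 = 36·11449 + 3465
11449 = 3·3465 + 1054
3465 = 3·1054 + 303
1054 = 3·303 + 145
303 = 2·145 + 13
145 = 11·13 + 2
13 = 6·2 + 1
2 = 2·1 + 0
Back-substitute:
1 = 13 − 6·2
1 = −6·145 + 67·13
1 = 67·303 − 140·145
1 = −140·1054 + 487·303
1 = 487·3465 − 1601·1054
1 = −1601·11449 + 5290·3465
1 = 5290·415629 − 192041·11449
So 11449·(-192041) ≡ 1 (mod 415629), i.e. 11449⁻¹ ≡ 223588.
Then x ≡ 223588·45027 ≡ 131238 (mod 415629); the smallest non-negative solution is x = 131238.

131238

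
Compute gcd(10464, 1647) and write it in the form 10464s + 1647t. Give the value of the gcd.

Euclidean algorithm:
10464 = 6×1647 + 582
1647 = 2×582 + 483
582 = 1×483 + 99
483 = 4×99 + 87
99 = 1×87 + 12
87 = 7×12 + 3
12 = 4×3 + 0
gcd(10464, 1647) = 3.
Express as a combination:
3 = 87 − 7·12
3 = −7·99 + 8·87
3 = 8·483 − 39·99
3 = −39·582 + 47·483
3 = 47·1647 − 133·582
3 = −133·10464 + 845·1647
So 3 = (-133)·10464 + (845)·1647.

3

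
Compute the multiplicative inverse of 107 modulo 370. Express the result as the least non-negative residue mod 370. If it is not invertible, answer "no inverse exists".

83

gcd(370, 107) by repeated division:
370 = 3*107 + 49
107 = 2*49 + 9
49 = 5*9 + 4
9 = 2*4 + 1
4 = 4*1 + 0
gcd = 1, so the inverse exists. Back-substitute:
1 = 9 − 2·4
1 = −2·49 + 11·9
1 = 11·107 − 24·49
1 = −24·370 + 83·107
So 107·83 ≡ 1 (mod 370).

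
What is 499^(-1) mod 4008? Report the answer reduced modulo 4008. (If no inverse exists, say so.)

2755

Extended Euclidean algorithm:
4008 = 8*499 + 16
499 = 31*16 + 3
16 = 5*3 + 1
3 = 3*1 + 0
Since gcd(499, 4008) = 1, back-substitute to write 1 as a combination:
1 = 16 − 5·3
1 = −5·499 + 156·16
1 = 156·4008 − 1253·499
So 499·(-1253) ≡ 1 (mod 4008), and -1253 ≡ 2755 (mod 4008).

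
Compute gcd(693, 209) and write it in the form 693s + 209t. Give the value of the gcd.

Euclidean algorithm:
693 = 3*209 + 66
209 = 3*66 + 11
66 = 6*11 + 0
gcd(693, 209) = 11.
Express as a combination:
11 = 209 − 3·66
11 = −3·693 + 10·209
So 11 = (-3)·693 + (10)·209.

11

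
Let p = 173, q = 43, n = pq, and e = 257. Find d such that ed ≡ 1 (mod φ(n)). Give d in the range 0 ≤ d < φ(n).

4385

φ(n) = (p−1)(q−1) = 172·42 = 7224.
Need d with 257·d ≡ 1 (mod 7224). Apply the extended Euclidean algorithm:
7224 = 28·257 + 28
257 = 9·28 + 5
28 = 5·5 + 3
5 = 1·3 + 2
3 = 1·2 + 1
2 = 2·1 + 0
Back-substitute:
1 = 3 − 2
1 = −5 + 2·3
1 = 2·28 − 11·5
1 = −11·257 + 101·28
1 = 101·7224 − 2839·257
So 257·(-2839) ≡ 1 (mod 7224), hence d ≡ -2839 ≡ 4385 (mod 7224).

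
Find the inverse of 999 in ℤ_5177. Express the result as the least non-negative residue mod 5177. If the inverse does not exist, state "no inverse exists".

1280

Run Euclid on (5177, 999):
5177 = 5×999 + 182
999 = 5×182 + 89
182 = 2×89 + 4
89 = 22×4 + 1
4 = 4×1 + 0
The gcd is 1. Working backward:
1 = 89 − 22·4
1 = −22·182 + 45·89
1 = 45·999 − 247·182
1 = −247·5177 + 1280·999
So 999·1280 ≡ 1 (mod 5177).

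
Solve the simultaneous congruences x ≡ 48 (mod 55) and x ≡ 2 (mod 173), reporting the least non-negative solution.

Write x = 48 + 55·k. Then 55·k ≡ 2 − 48 ≡ 127 (mod 173).
Need 55⁻¹ mod 173. Extended Euclid on (173, 55):
173 = 3×55 + 8
55 = 6×8 + 7
8 = 1×7 + 1
7 = 7×1 + 0
Back-substitute:
1 = 8 − 7
1 = −55 + 7·8
1 = 7·173 − 22·55
55⁻¹ ≡ 151 (mod 173), so k ≡ 151·127 ≡ 147 (mod 173).
x = 48 + 55·147 = 8133.

8133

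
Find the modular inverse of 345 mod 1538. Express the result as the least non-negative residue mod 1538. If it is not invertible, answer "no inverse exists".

1061

Apply the Euclidean algorithm to 1538 and 345:
1538 = 4×345 + 158
345 = 2×158 + 29
158 = 5×29 + 13
29 = 2×13 + 3
13 = 4×3 + 1
3 = 3×1 + 0
gcd = 1, so the inverse exists. Back-substitute:
1 = 13 − 4·3
1 = −4·29 + 9·13
1 = 9·158 − 49·29
1 = −49·345 + 107·158
1 = 107·1538 − 477·345
Hence 345⁻¹ ≡ -477 ≡ 1061 (mod 1538).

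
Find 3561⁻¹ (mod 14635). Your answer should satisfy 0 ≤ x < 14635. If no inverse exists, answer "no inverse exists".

Extended Euclidean algorithm:
14635 = 4·3561 + 391
3561 = 9·391 + 42
391 = 9·42 + 13
42 = 3·13 + 3
13 = 4·3 + 1
3 = 3·1 + 0
gcd = 1, so the inverse exists. Back-substitute:
1 = 13 − 4·3
1 = −4·42 + 13·13
1 = 13·391 − 121·42
1 = −121·3561 + 1102·391
1 = 1102·14635 − 4529·3561
Thus 3561·(-4529) ≡ 1 (mod 14635); reducing, -4529 mod 14635 = 10106.

10106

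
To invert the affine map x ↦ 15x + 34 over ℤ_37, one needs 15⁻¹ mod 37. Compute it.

Run Euclid on (37, 15):
37 = 2·15 + 7
15 = 2·7 + 1
7 = 7·1 + 0
Since gcd(15, 37) = 1, back-substitute to write 1 as a combination:
1 = 15 − 2·7
1 = −2·37 + 5·15
So 15·5 ≡ 1 (mod 37).

5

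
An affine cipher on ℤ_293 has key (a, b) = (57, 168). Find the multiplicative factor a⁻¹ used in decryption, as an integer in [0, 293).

36

Extended Euclidean algorithm:
293 = 5·57 + 8
57 = 7·8 + 1
8 = 8·1 + 0
The gcd is 1. Working backward:
1 = 57 − 7·8
1 = −7·293 + 36·57
So 57·36 ≡ 1 (mod 293).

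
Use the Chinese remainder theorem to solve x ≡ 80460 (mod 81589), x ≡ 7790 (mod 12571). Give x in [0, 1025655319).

571774583

Write x = 80460 + 81589·k. Then 81589·k ≡ 7790 − 80460 ≡ 2756 (mod 12571).
Need 81589⁻¹ mod 12571. Extended Euclid on (12571, 6163):
12571 = 2×6163 + 245
6163 = 25×245 + 38
245 = 6×38 + 17
38 = 2×17 + 4
17 = 4×4 + 1
4 = 4×1 + 0
Back-substitute:
1 = 17 − 4·4
1 = −4·38 + 9·17
1 = 9·245 − 58·38
1 = −58·6163 + 1459·245
1 = 1459·12571 − 2976·6163
81589⁻¹ ≡ 9595 (mod 12571), so k ≡ 9595·2756 ≡ 7007 (mod 12571).
x = 80460 + 81589·7007 = 571774583.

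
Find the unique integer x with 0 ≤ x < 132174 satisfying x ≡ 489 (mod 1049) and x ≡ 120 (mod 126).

123222

Write x = 489 + 1049·k. Then 1049·k ≡ 120 − 489 ≡ 9 (mod 126).
Need 1049⁻¹ mod 126. Extended Euclid on (126, 41):
126 = 3·41 + 3
41 = 13·3 + 2
3 = 1·2 + 1
2 = 2·1 + 0
Back-substitute:
1 = 3 − 2
1 = −41 + 14·3
1 = 14·126 − 43·41
1049⁻¹ ≡ 83 (mod 126), so k ≡ 83·9 ≡ 117 (mod 126).
x = 489 + 1049·117 = 123222.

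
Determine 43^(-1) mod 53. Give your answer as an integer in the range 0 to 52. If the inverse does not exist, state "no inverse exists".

37

Apply the Euclidean algorithm to 53 and 43:
53 = 1×43 + 10
43 = 4×10 + 3
10 = 3×3 + 1
3 = 3×1 + 0
Since gcd(43, 53) = 1, back-substitute to write 1 as a combination:
1 = 10 − 3·3
1 = −3·43 + 13·10
1 = 13·53 − 16·43
So 43·(-16) ≡ 1 (mod 53), and -16 ≡ 37 (mod 53).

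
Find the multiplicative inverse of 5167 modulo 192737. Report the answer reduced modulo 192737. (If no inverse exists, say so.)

60988

Extended Euclidean algorithm:
192737 = 37×5167 + 1558
5167 = 3×1558 + 493
1558 = 3×493 + 79
493 = 6×79 + 19
79 = 4×19 + 3
19 = 6×3 + 1
3 = 3×1 + 0
The gcd is 1. Working backward:
1 = 19 − 6·3
1 = −6·79 + 25·19
1 = 25·493 − 156·79
1 = −156·1558 + 493·493
1 = 493·5167 − 1635·1558
1 = −1635·192737 + 60988·5167
So 5167·60988 ≡ 1 (mod 192737).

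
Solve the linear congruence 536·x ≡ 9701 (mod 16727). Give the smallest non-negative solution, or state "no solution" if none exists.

First find gcd(536, 16727):
16727 = 31·536 + 111
536 = 4·111 + 92
111 = 1·92 + 19
92 = 4·19 + 16
19 = 1·16 + 3
16 = 5·3 + 1
3 = 3·1 + 0
gcd = 1, so a unique solution mod 16727 exists.
Back-substitute for the Bézout coefficients:
1 = 16 − 5·3
1 = −5·19 + 6·16
1 = 6·92 − 29·19
1 = −29·111 + 35·92
1 = 35·536 − 169·111
1 = −169·16727 + 5274·536
So 536·(5274) ≡ 1 (mod 16727), giving 536⁻¹ ≡ 5274.
x ≡ 536⁻¹·9701 ≡ 5274·9701 ≡ 11908 (mod 16727).

11908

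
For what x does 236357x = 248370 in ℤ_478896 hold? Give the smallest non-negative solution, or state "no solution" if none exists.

gcd(236357, 478896):
478896 = 2×236357 + 6182
236357 = 38×6182 + 1441
6182 = 4×1441 + 418
1441 = 3×418 + 187
418 = 2×187 + 44
187 = 4×44 + 11
44 = 4×11 + 0
gcd = 11, but 11 ∤ 248370, so the congruence has no solution.

no solution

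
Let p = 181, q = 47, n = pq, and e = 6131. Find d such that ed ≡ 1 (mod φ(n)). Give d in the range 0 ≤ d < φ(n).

φ(n) = (p−1)(q−1) = 180·46 = 8280.
Need d with 6131·d ≡ 1 (mod 8280). Apply the extended Euclidean algorithm:
8280 = 1·6131 + 2149
6131 = 2·2149 + 1833
2149 = 1·1833 + 316
1833 = 5·316 + 253
316 = 1·253 + 63
253 = 4·63 + 1
63 = 63·1 + 0
Back-substitute:
1 = 253 − 4·63
1 = −4·316 + 5·253
1 = 5·1833 − 29·316
1 = −29·2149 + 34·1833
1 = 34·6131 − 97·2149
1 = −97·8280 + 131·6131
So 6131·131 ≡ 1 (mod 8280), hence d = 131.

131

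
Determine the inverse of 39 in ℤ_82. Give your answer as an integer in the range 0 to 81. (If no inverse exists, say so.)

Apply the Euclidean algorithm to 82 and 39:
82 = 2·39 + 4
39 = 9·4 + 3
4 = 1·3 + 1
3 = 3·1 + 0
Since gcd(39, 82) = 1, back-substitute to write 1 as a combination:
1 = 4 − 3
1 = −39 + 10·4
1 = 10·82 − 21·39
Hence 39⁻¹ ≡ -21 ≡ 61 (mod 82).

61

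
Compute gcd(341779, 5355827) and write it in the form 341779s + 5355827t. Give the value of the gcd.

1

Euclidean algorithm:
5355827 = 15·341779 + 229142
341779 = 1·229142 + 112637
229142 = 2·112637 + 3868
112637 = 29·3868 + 465
3868 = 8·465 + 148
465 = 3·148 + 21
148 = 7·21 + 1
21 = 21·1 + 0
gcd(341779, 5355827) = 1.
Back-substituting:
1 = 148 − 7·21
1 = −7·465 + 22·148
1 = 22·3868 − 183·465
1 = −183·112637 + 5329·3868
1 = 5329·229142 − 10841·112637
1 = −10841·341779 + 16170·229142
1 = 16170·5355827 − 253391·341779
So 1 = (16170)·5355827 + (-253391)·341779.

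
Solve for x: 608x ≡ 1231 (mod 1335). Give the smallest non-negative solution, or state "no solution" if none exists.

1247

First find gcd(608, 1335):
1335 = 2*608 + 119
608 = 5*119 + 13
119 = 9*13 + 2
13 = 6*2 + 1
2 = 2*1 + 0
gcd = 1, so a unique solution mod 1335 exists.
Back-substitute for the Bézout coefficients:
1 = 13 − 6·2
1 = −6·119 + 55·13
1 = 55·608 − 281·119
1 = −281·1335 + 617·608
So 608·(617) ≡ 1 (mod 1335), giving 608⁻¹ ≡ 617.
x ≡ 608⁻¹·1231 ≡ 617·1231 ≡ 1247 (mod 1335).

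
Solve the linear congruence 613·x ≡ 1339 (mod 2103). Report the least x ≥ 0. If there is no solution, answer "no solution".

First find gcd(613, 2103):
2103 = 3*613 + 264
613 = 2*264 + 85
264 = 3*85 + 9
85 = 9*9 + 4
9 = 2*4 + 1
4 = 4*1 + 0
gcd = 1, so a unique solution mod 2103 exists.
Back-substitute for the Bézout coefficients:
1 = 9 − 2·4
1 = −2·85 + 19·9
1 = 19·264 − 59·85
1 = −59·613 + 137·264
1 = 137·2103 − 470·613
So 613·(-470) ≡ 1 (mod 2103), giving 613⁻¹ ≡ 1633.
x ≡ 613⁻¹·1339 ≡ 1633·1339 ≡ 1570 (mod 2103).

1570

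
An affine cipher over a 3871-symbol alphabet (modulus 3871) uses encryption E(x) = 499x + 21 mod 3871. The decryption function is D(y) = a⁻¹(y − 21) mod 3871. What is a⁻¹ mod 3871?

256

Apply the Euclidean algorithm to 3871 and 499:
3871 = 7*499 + 378
499 = 1*378 + 121
378 = 3*121 + 15
121 = 8*15 + 1
15 = 15*1 + 0
Since gcd(499, 3871) = 1, back-substitute to write 1 as a combination:
1 = 121 − 8·15
1 = −8·378 + 25·121
1 = 25·499 − 33·378
1 = −33·3871 + 256·499
So 499·256 ≡ 1 (mod 3871).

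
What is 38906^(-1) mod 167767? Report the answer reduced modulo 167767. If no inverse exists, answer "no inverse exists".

gcd(167767, 38906) by repeated division:
167767 = 4×38906 + 12143
38906 = 3×12143 + 2477
12143 = 4×2477 + 2235
2477 = 1×2235 + 242
2235 = 9×242 + 57
242 = 4×57 + 14
57 = 4×14 + 1
14 = 14×1 + 0
Since gcd(38906, 167767) = 1, back-substitute to write 1 as a combination:
1 = 57 − 4·14
1 = −4·242 + 17·57
1 = 17·2235 − 157·242
1 = −157·2477 + 174·2235
1 = 174·12143 − 853·2477
1 = −853·38906 + 2733·12143
1 = 2733·167767 − 11785·38906
So 38906·(-11785) ≡ 1 (mod 167767), and -11785 ≡ 155982 (mod 167767).

155982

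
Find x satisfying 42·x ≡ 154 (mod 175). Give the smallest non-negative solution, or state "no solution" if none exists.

12

First find gcd(42, 175):
175 = 4·42 + 7
42 = 6·7 + 0
gcd = 7 and 7 | 154, so solutions exist. Divide through by 7: 6x ≡ 22 (mod 25).
Now find 6⁻¹ mod 25:
25 = 4*6 + 1
6 = 6*1 + 0
Back-substitute:
1 = 25 − 4·6
So 6·(-4) ≡ 1 (mod 25), i.e. 6⁻¹ ≡ 21.
Then x ≡ 21·22 ≡ 12 (mod 25); the smallest non-negative solution is x = 12.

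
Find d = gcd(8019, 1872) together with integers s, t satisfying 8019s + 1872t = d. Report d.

Repeated division:
8019 = 4×1872 + 531
1872 = 3×531 + 279
531 = 1×279 + 252
279 = 1×252 + 27
252 = 9×27 + 9
27 = 3×9 + 0
gcd(8019, 1872) = 9.
Express as a combination:
9 = 252 − 9·27
9 = −9·279 + 10·252
9 = 10·531 − 19·279
9 = −19·1872 + 67·531
9 = 67·8019 − 287·1872
So 9 = (67)·8019 + (-287)·1872.

9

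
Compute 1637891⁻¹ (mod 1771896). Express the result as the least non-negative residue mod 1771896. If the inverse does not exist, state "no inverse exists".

Run Euclid on (1771896, 1637891):
1771896 = 1×1637891 + 134005
1637891 = 12×134005 + 29831
134005 = 4×29831 + 14681
29831 = 2×14681 + 469
14681 = 31×469 + 142
469 = 3×142 + 43
142 = 3×43 + 13
43 = 3×13 + 4
13 = 3×4 + 1
4 = 4×1 + 0
gcd = 1, so the inverse exists. Back-substitute:
1 = 13 − 3·4
1 = −3·43 + 10·13
1 = 10·142 − 33·43
1 = −33·469 + 109·142
1 = 109·14681 − 3412·469
1 = −3412·29831 + 6933·14681
1 = 6933·134005 − 31144·29831
1 = −31144·1637891 + 380661·134005
1 = 380661·1771896 − 411805·1637891
Thus 1637891·(-411805) ≡ 1 (mod 1771896); reducing, -411805 mod 1771896 = 1360091.

1360091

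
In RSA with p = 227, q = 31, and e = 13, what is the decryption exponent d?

5737

φ(n) = (p−1)(q−1) = 226·30 = 6780.
Need d with 13·d ≡ 1 (mod 6780). Apply the extended Euclidean algorithm:
6780 = 521*13 + 7
13 = 1*7 + 6
7 = 1*6 + 1
6 = 6*1 + 0
Back-substitute:
1 = 7 − 6
1 = −13 + 2·7
1 = 2·6780 − 1043·13
So 13·(-1043) ≡ 1 (mod 6780), hence d ≡ -1043 ≡ 5737 (mod 6780).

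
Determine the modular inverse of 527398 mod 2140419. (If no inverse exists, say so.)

Run Euclid on (2140419, 527398):
2140419 = 4*527398 + 30827
527398 = 17*30827 + 3339
30827 = 9*3339 + 776
3339 = 4*776 + 235
776 = 3*235 + 71
235 = 3*71 + 22
71 = 3*22 + 5
22 = 4*5 + 2
5 = 2*2 + 1
2 = 2*1 + 0
Since gcd(527398, 2140419) = 1, back-substitute to write 1 as a combination:
1 = 5 − 2·2
1 = −2·22 + 9·5
1 = 9·71 − 29·22
1 = −29·235 + 96·71
1 = 96·776 − 317·235
1 = −317·3339 + 1364·776
1 = 1364·30827 − 12593·3339
1 = −12593·527398 + 215445·30827
1 = 215445·2140419 − 874373·527398
So 527398·(-874373) ≡ 1 (mod 2140419), and -874373 ≡ 1266046 (mod 2140419).

1266046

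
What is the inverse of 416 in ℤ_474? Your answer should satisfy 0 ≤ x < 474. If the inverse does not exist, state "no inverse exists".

Compute gcd(416, 474):
474 = 1·416 + 58
416 = 7·58 + 10
58 = 5·10 + 8
10 = 1·8 + 2
8 = 4·2 + 0
The gcd is 2, not 1, hence no inverse exists.

no inverse exists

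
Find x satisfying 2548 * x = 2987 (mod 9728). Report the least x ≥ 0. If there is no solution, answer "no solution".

no solution

gcd(2548, 9728):
9728 = 3·2548 + 2084
2548 = 1·2084 + 464
2084 = 4·464 + 228
464 = 2·228 + 8
228 = 28·8 + 4
8 = 2·4 + 0
gcd = 4, but 4 ∤ 2987, so the congruence has no solution.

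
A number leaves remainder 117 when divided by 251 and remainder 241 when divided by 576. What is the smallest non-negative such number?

77425

Write x = 117 + 251·k. Then 251·k ≡ 241 − 117 ≡ 124 (mod 576).
Need 251⁻¹ mod 576. Extended Euclid on (576, 251):
576 = 2×251 + 74
251 = 3×74 + 29
74 = 2×29 + 16
29 = 1×16 + 13
16 = 1×13 + 3
13 = 4×3 + 1
3 = 3×1 + 0
Back-substitute:
1 = 13 − 4·3
1 = −4·16 + 5·13
1 = 5·29 − 9·16
1 = −9·74 + 23·29
1 = 23·251 − 78·74
1 = −78·576 + 179·251
251⁻¹ ≡ 179 (mod 576), so k ≡ 179·124 ≡ 308 (mod 576).
x = 117 + 251·308 = 77425.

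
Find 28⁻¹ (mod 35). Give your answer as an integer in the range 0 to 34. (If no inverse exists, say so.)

Euclidean algorithm on 35, 28:
35 = 1*28 + 7
28 = 4*7 + 0
Since gcd = 7 > 1, 28 is not a unit mod 35.

no inverse exists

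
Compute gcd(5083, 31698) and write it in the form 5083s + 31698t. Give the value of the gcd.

1

Repeated division:
31698 = 6·5083 + 1200
5083 = 4·1200 + 283
1200 = 4·283 + 68
283 = 4·68 + 11
68 = 6·11 + 2
11 = 5·2 + 1
2 = 2·1 + 0
gcd(5083, 31698) = 1.
Back-substituting:
1 = 11 − 5·2
1 = −5·68 + 31·11
1 = 31·283 − 129·68
1 = −129·1200 + 547·283
1 = 547·5083 − 2317·1200
1 = −2317·31698 + 14449·5083
So 1 = (-2317)·31698 + (14449)·5083.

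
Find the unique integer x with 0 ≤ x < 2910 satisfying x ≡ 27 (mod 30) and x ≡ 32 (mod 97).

2457

Write x = 27 + 30·k. Then 30·k ≡ 32 − 27 ≡ 5 (mod 97).
Need 30⁻¹ mod 97. Extended Euclid on (97, 30):
97 = 3*30 + 7
30 = 4*7 + 2
7 = 3*2 + 1
2 = 2*1 + 0
Back-substitute:
1 = 7 − 3·2
1 = −3·30 + 13·7
1 = 13·97 − 42·30
30⁻¹ ≡ 55 (mod 97), so k ≡ 55·5 ≡ 81 (mod 97).
x = 27 + 30·81 = 2457.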